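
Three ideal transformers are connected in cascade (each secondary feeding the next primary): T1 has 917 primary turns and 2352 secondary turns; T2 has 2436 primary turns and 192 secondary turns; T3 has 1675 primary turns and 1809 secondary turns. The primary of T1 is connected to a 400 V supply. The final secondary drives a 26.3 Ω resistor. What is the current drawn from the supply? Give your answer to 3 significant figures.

After T1: V = 400.00 × 2352/917 = 1026.0 V.
After T2: V = 1026.0 × 192/2436 = 80.863 V.
After T3: V = 80.863 × 1809/1675 = 87.332 V.
I_load = 87.332/26.3 = 3.3206 A, so P_out = 87.332 × 3.3206 = 290.00 W.
All ideal ⇒ P_in = P_out, so I_supply = 290.00/400 = 0.725 A.

I_supply ≈ 0.725 A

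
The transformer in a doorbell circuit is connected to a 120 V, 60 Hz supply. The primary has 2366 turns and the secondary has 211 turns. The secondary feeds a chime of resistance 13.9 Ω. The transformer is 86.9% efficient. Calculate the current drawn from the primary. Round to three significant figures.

I_p ≈ 0.0790 A

V_s = 120 × 211/2366 = 10.702 V.
I_s = V_s/R = 10.702/13.9 = 0.76990 A.
P_out = V_s I_s = 10.702 × 0.76990 = 8.2392 W.
P_in = P_out/η = 8.2392/0.869 = 9.4812 W.
I_p = P_in/V_p = 9.4812/120 = 0.0790 A.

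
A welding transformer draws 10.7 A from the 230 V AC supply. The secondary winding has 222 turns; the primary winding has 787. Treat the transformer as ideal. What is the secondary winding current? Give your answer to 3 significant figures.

I_s ≈ 37.9 A

I_s/I_p = N_p/N_s, so I_s = 10.7 × 787/222 = 37.9 A.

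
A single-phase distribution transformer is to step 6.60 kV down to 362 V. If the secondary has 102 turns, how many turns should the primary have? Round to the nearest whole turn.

N_p = 1860 turns

N_p/N_s = V_p/V_s, so N_p = 102 × 6600/362 = 1859.7 ≈ 1860 turns.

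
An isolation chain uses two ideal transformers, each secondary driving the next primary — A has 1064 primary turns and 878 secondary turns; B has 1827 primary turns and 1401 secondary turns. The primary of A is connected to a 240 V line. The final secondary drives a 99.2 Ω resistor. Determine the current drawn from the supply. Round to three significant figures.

I_supply ≈ 0.969 A

Secondary of A: V = 240.00 × 878/1064 = 198.05 V.
Secondary of B: V = 198.05 × 1401/1827 = 151.87 V.
I_load = 151.87/99.2 = 1.5309 A, so P_out = 151.87 × 1.5309 = 232.50 W.
All ideal ⇒ P_in = P_out, so I_supply = 232.50/240 = 0.969 A.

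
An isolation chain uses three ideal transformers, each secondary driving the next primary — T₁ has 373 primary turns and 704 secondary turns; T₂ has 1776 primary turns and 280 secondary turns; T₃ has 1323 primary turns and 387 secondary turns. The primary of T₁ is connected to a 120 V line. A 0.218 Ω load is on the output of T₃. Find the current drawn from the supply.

After T₁: V = 120.00 × 704/373 = 226.49 V.
After T₂: V = 226.49 × 280/1776 = 35.708 V.
After T₃: V = 35.708 × 387/1323 = 10.445 V.
I_load = 10.445/0.218 = 47.913 A, so P_out = 10.445 × 47.913 = 500.46 W.
All ideal ⇒ P_in = P_out, so I_supply = 500.46/120 = 4.17 A.

I_supply ≈ 4.17 A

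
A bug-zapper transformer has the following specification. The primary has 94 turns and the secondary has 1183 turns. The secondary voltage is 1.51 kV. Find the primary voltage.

V_p ≈ 120 V

V_p/V_s = N_p/N_s, so V_p = 1510 × 94/1183 = 120 V.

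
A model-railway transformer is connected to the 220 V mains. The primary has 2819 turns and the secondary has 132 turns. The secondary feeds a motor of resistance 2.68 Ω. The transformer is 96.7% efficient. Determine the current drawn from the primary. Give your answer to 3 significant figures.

V_s = 220 × 132/2819 = 10.302 V.
I_s = V_s/R = 10.302/2.68 = 3.8439 A.
P_out = V_s I_s = 10.302 × 3.8439 = 39.598 W.
P_in = P_out/η = 39.598/0.967 = 40.949 W.
I_p = P_in/V_p = 40.949/220 = 0.186 A.

I_p ≈ 0.186 A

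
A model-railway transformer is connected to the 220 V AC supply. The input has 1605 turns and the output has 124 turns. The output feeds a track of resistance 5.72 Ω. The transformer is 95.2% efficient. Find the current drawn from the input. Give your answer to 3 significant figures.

V_out = 220 × 124/1605 = 16.997 V.
I_out = V_out/R = 16.997/5.72 = 2.9715 A.
P_out = V_out I_out = 16.997 × 2.9715 = 50.506 W.
P_in = P_out/η = 50.506/0.952 = 53.052 W.
I_in = P_in/V_in = 53.052/220 = 0.241 A.

I_in ≈ 0.241 A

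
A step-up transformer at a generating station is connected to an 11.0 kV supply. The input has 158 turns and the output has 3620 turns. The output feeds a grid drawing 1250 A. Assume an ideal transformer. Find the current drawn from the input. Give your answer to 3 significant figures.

For an ideal transformer I_in N_in = I_out N_out, so I_in = 1250 × 3620/158 = 28600 A.

I_in ≈ 28600 A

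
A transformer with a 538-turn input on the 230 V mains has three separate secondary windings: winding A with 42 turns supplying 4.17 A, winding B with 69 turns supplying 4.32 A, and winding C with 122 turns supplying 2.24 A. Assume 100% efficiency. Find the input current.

I_in ≈ 1.39 A

V_A = 230 × 42/538 = 17.955 V; V_B = 230 × 69/538 = 29.498 V; V_C = 230 × 122/538 = 52.156 V.
P_out = V_A I_A + V_B I_B + V_C I_C = 17.955×4.17 + 29.498×4.32 + 52.156×2.24 = 74.874 + 127.43 + 116.83 = 319.14 W.
Ideal ⇒ P_in = P_out, so I_in = P_out/V_in = 319.14/230 = 1.39 A.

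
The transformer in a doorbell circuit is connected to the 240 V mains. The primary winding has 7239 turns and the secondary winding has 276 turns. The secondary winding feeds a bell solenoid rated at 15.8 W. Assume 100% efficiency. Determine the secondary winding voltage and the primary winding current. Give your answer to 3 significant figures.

V_s = V_p × N_s/N_p = 240 × 276/7239 = 9.1504 V.
I_s = P/V_s = 15.8/9.1504 = 1.7267 A.
I_p = I_s × N_s/N_p = 1.7267 × 276/7239 = 0.0658 A.

V_s ≈ 9.15 V, I_p ≈ 0.0658 A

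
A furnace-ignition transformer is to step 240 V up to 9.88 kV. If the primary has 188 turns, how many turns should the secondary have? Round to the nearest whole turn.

N_s/N_p = V_s/V_p, so N_s = 188 × 9880/240 = 7739.3 ≈ 7739 turns.

N_s = 7739 turns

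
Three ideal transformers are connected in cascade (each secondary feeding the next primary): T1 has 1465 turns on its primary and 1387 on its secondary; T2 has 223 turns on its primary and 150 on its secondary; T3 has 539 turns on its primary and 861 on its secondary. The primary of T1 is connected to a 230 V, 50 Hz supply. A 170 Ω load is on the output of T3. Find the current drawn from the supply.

I_supply ≈ 1.40 A

After T1: V = 230.00 × 1387/1465 = 217.75 V.
After T2: V = 217.75 × 150/223 = 146.47 V.
After T3: V = 146.47 × 861/539 = 233.97 V.
I_load = 233.97/170 = 1.3763 A, so P_out = 233.97 × 1.3763 = 322.02 W.
All ideal ⇒ P_in = P_out, so I_supply = 322.02/230 = 1.40 A.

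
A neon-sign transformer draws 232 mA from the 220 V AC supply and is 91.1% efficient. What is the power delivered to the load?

P_out ≈ 46.5 W

P_in = V_p I_p = 220 × 0.232 = 51.040 W.
P_out = η P_in = 0.911 × 51.040 = 46.5 W.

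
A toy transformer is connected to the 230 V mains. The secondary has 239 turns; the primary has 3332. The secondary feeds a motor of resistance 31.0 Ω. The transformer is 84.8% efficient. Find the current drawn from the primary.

V_s = 230 × 239/3332 = 16.498 V.
I_s = V_s/R = 16.498/31.0 = 0.53218 A.
P_out = V_s I_s = 16.498 × 0.53218 = 8.7797 W.
P_in = P_out/η = 8.7797/0.848 = 10.353 W.
I_p = P_in/V_p = 10.353/230 = 0.0450 A.

I_p ≈ 0.0450 A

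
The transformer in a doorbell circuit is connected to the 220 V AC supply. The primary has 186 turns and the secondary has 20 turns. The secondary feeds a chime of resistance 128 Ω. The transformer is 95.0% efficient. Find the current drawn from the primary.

I_p ≈ 0.0209 A

V_s = 220 × 20/186 = 23.656 V.
I_s = V_s/R = 23.656/128 = 0.18481 A.
P_out = V_s I_s = 23.656 × 0.18481 = 4.3719 W.
P_in = P_out/η = 4.3719/0.950 = 4.6020 W.
I_p = P_in/V_p = 4.6020/220 = 0.0209 A.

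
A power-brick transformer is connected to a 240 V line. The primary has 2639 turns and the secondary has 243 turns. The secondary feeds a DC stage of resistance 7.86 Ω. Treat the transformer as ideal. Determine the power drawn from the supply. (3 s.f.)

V_s = V_p × N_s/N_p = 240 × 243/2639 = 22.099 V.
I_s = V_s/R = 22.099/7.86 = 2.8116 A.
I_p = I_s × N_s/N_p = 2.8116 × 243/2639 = 0.25889 A.
P = V_p I_p = 240 × 0.25889 = 62.1 W.

P ≈ 62.1 W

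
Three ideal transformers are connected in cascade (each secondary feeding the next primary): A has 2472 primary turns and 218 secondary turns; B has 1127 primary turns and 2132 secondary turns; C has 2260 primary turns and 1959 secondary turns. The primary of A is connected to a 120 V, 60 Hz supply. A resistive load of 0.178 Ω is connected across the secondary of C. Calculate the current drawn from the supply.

Secondary of A: V = 120.00 × 218/2472 = 10.583 V.
Secondary of B: V = 10.583 × 2132/1127 = 20.019 V.
Secondary of C: V = 20.019 × 1959/2260 = 17.353 V.
I_load = 17.353/0.178 = 97.490 A, so P_out = 17.353 × 97.490 = 1691.8 W.
All ideal ⇒ P_in = P_out, so I_supply = 1691.8/120 = 14.1 A.

I_supply ≈ 14.1 A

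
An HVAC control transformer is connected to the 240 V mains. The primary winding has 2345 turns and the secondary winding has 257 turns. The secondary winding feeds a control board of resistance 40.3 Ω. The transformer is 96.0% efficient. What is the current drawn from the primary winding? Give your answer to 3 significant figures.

I_p ≈ 0.0745 A

V_s = 240 × 257/2345 = 26.303 V.
I_s = V_s/R = 26.303/40.3 = 0.65267 A.
P_out = V_s I_s = 26.303 × 0.65267 = 17.167 W.
P_in = P_out/η = 17.167/0.960 = 17.882 W.
I_p = P_in/V_p = 17.882/240 = 0.0745 A.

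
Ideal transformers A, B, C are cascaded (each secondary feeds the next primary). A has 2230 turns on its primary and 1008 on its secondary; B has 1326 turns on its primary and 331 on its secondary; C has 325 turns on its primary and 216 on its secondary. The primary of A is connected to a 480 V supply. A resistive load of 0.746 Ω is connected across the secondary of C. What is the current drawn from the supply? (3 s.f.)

After A: V = 480.00 × 1008/2230 = 216.97 V.
After B: V = 216.97 × 331/1326 = 54.160 V.
After C: V = 54.160 × 216/325 = 35.996 V.
I_load = 35.996/0.746 = 48.252 A, so P_out = 35.996 × 48.252 = 1736.9 W.
All ideal ⇒ P_in = P_out, so I_supply = 1736.9/480 = 3.62 A.

I_supply ≈ 3.62 A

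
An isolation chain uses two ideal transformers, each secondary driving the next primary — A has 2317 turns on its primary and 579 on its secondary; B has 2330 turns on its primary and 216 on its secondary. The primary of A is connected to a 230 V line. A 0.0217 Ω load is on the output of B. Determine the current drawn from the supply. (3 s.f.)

I_supply ≈ 5.69 A

Secondary of A: V = 230.00 × 579/2317 = 57.475 V.
Secondary of B: V = 57.475 × 216/2330 = 5.3282 V.
I_load = 5.3282/0.0217 = 245.54 A, so P_out = 5.3282 × 245.54 = 1308.3 W.
All ideal ⇒ P_in = P_out, so I_supply = 1308.3/230 = 5.69 A.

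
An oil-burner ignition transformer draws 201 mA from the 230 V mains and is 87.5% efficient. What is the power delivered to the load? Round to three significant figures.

P_out ≈ 40.5 W

P_in = V_p I_p = 230 × 0.201 = 46.230 W.
P_out = η P_in = 0.875 × 46.230 = 40.5 W.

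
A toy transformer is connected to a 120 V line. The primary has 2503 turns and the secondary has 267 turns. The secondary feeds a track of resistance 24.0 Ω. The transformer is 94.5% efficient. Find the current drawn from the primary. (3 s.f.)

I_p ≈ 0.0602 A

V_s = 120 × 267/2503 = 12.801 V.
I_s = V_s/R = 12.801/24.0 = 0.53336 A.
P_out = V_s I_s = 12.801 × 0.53336 = 6.8273 W.
P_in = P_out/η = 6.8273/0.945 = 7.2247 W.
I_p = P_in/V_p = 7.2247/120 = 0.0602 A.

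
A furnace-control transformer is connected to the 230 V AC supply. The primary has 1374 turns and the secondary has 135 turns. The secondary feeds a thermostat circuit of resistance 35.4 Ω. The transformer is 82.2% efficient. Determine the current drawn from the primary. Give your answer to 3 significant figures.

V_s = 230 × 135/1374 = 22.598 V.
I_s = V_s/R = 22.598/35.4 = 0.63837 A.
P_out = V_s I_s = 22.598 × 0.63837 = 14.426 W.
P_in = P_out/η = 14.426/0.822 = 17.550 W.
I_p = P_in/V_p = 17.550/230 = 0.0763 A.

I_p ≈ 0.0763 A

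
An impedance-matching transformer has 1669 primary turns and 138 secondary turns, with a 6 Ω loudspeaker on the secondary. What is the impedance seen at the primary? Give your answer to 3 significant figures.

Z_p ≈ 878 Ω

Z_p = (N_p/N_s)² × Z_s = (1669/138)² × 6 = 878 Ω.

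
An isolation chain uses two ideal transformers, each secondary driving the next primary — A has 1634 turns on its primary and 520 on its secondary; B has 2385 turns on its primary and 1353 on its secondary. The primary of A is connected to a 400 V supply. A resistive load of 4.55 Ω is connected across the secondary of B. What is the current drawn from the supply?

I_supply ≈ 2.87 A

After A: V = 400.00 × 520/1634 = 127.29 V.
After B: V = 127.29 × 1353/2385 = 72.214 V.
I_load = 72.214/4.55 = 15.871 A, so P_out = 72.214 × 15.871 = 1146.1 W.
All ideal ⇒ P_in = P_out, so I_supply = 1146.1/400 = 2.87 A.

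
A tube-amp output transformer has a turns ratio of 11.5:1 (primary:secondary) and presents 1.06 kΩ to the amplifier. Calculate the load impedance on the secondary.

Z_s ≈ 8.02 Ω

Z_s = Z_p/(N_p/N_s)² = 1060/11.5² = 8.02 Ω.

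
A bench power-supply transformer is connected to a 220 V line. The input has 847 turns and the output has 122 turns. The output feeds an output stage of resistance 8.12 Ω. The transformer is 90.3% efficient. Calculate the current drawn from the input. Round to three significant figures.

V_out = 220 × 122/847 = 31.688 V.
I_out = V_out/R = 31.688/8.12 = 3.9025 A.
P_out = V_out I_out = 31.688 × 3.9025 = 123.66 W.
P_in = P_out/η = 123.66/0.903 = 136.95 W.
I_in = P_in/V_in = 136.95/220 = 0.622 A.

I_in ≈ 0.622 A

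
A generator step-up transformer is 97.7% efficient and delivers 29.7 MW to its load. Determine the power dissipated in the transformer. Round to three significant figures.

P_in = P_out/η = 2.97×10^7/0.977 = 3.03992×10^7 W.
P_loss = P_in − P_out = 3.03992×10^7 − 2.97×10^7 = 699000 W.

P_loss ≈ 699000 W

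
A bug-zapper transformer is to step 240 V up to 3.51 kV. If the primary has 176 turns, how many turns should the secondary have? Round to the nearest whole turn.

N_s/N_p = V_s/V_p, so N_s = 176 × 3510/240 = 2574.0 ≈ 2574 turns.

N_s = 2574 turns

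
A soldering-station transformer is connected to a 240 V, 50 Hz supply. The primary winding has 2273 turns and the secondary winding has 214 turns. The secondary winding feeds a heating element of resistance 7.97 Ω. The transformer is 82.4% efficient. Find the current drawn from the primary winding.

I_p ≈ 0.324 A

V_s = 240 × 214/2273 = 22.596 V.
I_s = V_s/R = 22.596/7.97 = 2.8351 A.
P_out = V_s I_s = 22.596 × 2.8351 = 64.061 W.
P_in = P_out/η = 64.061/0.824 = 77.744 W.
I_p = P_in/V_p = 77.744/240 = 0.324 A.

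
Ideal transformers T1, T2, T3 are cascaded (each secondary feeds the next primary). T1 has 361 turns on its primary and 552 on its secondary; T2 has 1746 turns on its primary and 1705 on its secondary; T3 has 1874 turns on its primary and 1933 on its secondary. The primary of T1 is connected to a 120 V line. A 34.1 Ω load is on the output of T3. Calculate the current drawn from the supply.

I_supply ≈ 8.35 A

Secondary of T1: V = 120.00 × 552/361 = 183.49 V.
Secondary of T2: V = 183.49 × 1705/1746 = 179.18 V.
Secondary of T3: V = 179.18 × 1933/1874 = 184.82 V.
I_load = 184.82/34.1 = 5.4200 A, so P_out = 184.82 × 5.4200 = 1001.7 W.
All ideal ⇒ P_in = P_out, so I_supply = 1001.7/120 = 8.35 A.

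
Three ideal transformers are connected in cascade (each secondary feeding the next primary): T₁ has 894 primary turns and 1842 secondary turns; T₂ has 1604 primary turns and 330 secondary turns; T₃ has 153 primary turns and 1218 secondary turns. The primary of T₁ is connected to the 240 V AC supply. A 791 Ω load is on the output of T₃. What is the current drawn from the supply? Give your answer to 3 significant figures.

I_supply ≈ 3.46 A

After T₁: V = 240.00 × 1842/894 = 494.50 V.
After T₂: V = 494.50 × 330/1604 = 101.74 V.
After T₃: V = 101.74 × 1218/153 = 809.90 V.
I_load = 809.90/791 = 1.0239 A, so P_out = 809.90 × 1.0239 = 829.24 W.
All ideal ⇒ P_in = P_out, so I_supply = 829.24/240 = 3.46 A.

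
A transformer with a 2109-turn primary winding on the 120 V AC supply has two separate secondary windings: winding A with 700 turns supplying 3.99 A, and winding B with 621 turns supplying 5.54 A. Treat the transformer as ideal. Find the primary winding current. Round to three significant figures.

I_p ≈ 2.96 A

V_A = 120 × 700/2109 = 39.829 V; V_B = 120 × 621/2109 = 35.334 V.
P_out = V_A I_A + V_B I_B = 39.829×3.99 + 35.334×5.54 = 158.92 + 195.75 = 354.67 W.
Ideal ⇒ P_in = P_out, so I_p = P_out/V_p = 354.67/120 = 2.96 A.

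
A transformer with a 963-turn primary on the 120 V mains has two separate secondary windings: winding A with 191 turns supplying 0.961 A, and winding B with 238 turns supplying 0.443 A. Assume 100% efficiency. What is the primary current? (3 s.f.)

V_A = 120 × 191/963 = 23.801 V; V_B = 120 × 238/963 = 29.657 V.
P_out = V_A I_A + V_B I_B = 23.801×0.961 + 29.657×0.443 = 22.872 + 13.138 = 36.011 W.
Ideal ⇒ P_in = P_out, so I_p = P_out/V_p = 36.011/120 = 0.300 A.

I_p ≈ 0.300 A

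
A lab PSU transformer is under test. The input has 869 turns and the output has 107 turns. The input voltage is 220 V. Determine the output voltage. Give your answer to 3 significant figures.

V_out/V_in = N_out/N_in, so V_out = 220 × 107/869 = 27.1 V.

V_out ≈ 27.1 V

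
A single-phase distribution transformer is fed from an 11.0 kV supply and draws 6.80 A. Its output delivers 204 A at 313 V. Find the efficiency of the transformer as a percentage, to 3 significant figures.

η ≈ 85.4%

P_in = 11000 × 6.80 = 74800.0 W.
P_out = 313 × 204 = 63852.0 W.
η = P_out/P_in = 63852.0/74800.0 = 0.854.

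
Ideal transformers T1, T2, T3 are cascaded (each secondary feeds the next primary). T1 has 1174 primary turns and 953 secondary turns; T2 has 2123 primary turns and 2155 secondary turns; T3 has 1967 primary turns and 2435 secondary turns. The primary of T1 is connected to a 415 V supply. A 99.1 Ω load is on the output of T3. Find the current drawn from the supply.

I_supply ≈ 4.36 A

Secondary of T1: V = 415.00 × 953/1174 = 336.88 V.
Secondary of T2: V = 336.88 × 2155/2123 = 341.96 V.
Secondary of T3: V = 341.96 × 2435/1967 = 423.32 V.
I_load = 423.32/99.1 = 4.2716 A, so P_out = 423.32 × 4.2716 = 1808.2 W.
All ideal ⇒ P_in = P_out, so I_supply = 1808.2/415 = 4.36 A.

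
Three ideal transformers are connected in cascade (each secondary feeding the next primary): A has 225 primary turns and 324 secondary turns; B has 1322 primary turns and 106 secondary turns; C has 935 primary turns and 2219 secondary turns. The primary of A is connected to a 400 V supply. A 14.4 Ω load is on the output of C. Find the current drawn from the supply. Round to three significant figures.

I_supply ≈ 2.09 A

Secondary of A: V = 400.00 × 324/225 = 576.00 V.
Secondary of B: V = 576.00 × 106/1322 = 46.185 V.
Secondary of C: V = 46.185 × 2219/935 = 109.61 V.
I_load = 109.61/14.4 = 7.6117 A, so P_out = 109.61 × 7.6117 = 834.30 W.
All ideal ⇒ P_in = P_out, so I_supply = 834.30/400 = 2.09 A.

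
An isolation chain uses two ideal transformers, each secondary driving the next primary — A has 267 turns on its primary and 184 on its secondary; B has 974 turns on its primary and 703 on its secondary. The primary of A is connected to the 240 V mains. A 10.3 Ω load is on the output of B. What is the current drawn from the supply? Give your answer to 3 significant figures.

After A: V = 240.00 × 184/267 = 165.39 V.
After B: V = 165.39 × 703/974 = 119.38 V.
I_load = 119.38/10.3 = 11.590 A, so P_out = 119.38 × 11.590 = 1383.5 W.
All ideal ⇒ P_in = P_out, so I_supply = 1383.5/240 = 5.76 A.

I_supply ≈ 5.76 A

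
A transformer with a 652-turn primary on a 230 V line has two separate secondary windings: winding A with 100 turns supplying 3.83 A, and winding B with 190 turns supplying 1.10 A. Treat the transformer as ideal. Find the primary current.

I_p ≈ 0.908 A

V_A = 230 × 100/652 = 35.276 V; V_B = 230 × 190/652 = 67.025 V.
P_out = V_A I_A + V_B I_B = 35.276×3.83 + 67.025×1.10 = 135.11 + 73.727 = 208.83 W.
Ideal ⇒ P_in = P_out, so I_p = P_out/V_p = 208.83/230 = 0.908 A.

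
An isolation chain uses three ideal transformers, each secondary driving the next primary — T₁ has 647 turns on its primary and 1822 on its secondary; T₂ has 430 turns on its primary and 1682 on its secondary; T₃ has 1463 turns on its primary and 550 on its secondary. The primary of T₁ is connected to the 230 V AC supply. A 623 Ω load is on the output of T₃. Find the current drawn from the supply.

After T₁: V = 230.00 × 1822/647 = 647.70 V.
After T₂: V = 647.70 × 1682/430 = 2533.5 V.
After T₃: V = 2533.5 × 550/1463 = 952.46 V.
I_load = 952.46/623 = 1.5288 A, so P_out = 952.46 × 1.5288 = 1456.2 W.
All ideal ⇒ P_in = P_out, so I_supply = 1456.2/230 = 6.33 A.

I_supply ≈ 6.33 A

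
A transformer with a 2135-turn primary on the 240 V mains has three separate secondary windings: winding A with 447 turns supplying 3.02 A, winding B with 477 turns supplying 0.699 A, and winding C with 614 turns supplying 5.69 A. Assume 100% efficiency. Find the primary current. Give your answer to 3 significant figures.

I_p ≈ 2.42 A

V_A = 240 × 447/2135 = 50.248 V; V_B = 240 × 477/2135 = 53.621 V; V_C = 240 × 614/2135 = 69.021 V.
P_out = V_A I_A + V_B I_B + V_C I_C = 50.248×3.02 + 53.621×0.699 + 69.021×5.69 = 151.75 + 37.481 + 392.73 = 581.96 W.
Ideal ⇒ P_in = P_out, so I_p = P_out/V_p = 581.96/240 = 2.42 A.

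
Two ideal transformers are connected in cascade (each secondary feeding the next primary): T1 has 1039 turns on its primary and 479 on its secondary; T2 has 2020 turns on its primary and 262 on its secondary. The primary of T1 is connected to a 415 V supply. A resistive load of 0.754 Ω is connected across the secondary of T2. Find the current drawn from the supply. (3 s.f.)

After T1: V = 415.00 × 479/1039 = 191.32 V.
After T2: V = 191.32 × 262/2020 = 24.815 V.
I_load = 24.815/0.754 = 32.911 A, so P_out = 24.815 × 32.911 = 816.70 W.
All ideal ⇒ P_in = P_out, so I_supply = 816.70/415 = 1.97 A.

I_supply ≈ 1.97 A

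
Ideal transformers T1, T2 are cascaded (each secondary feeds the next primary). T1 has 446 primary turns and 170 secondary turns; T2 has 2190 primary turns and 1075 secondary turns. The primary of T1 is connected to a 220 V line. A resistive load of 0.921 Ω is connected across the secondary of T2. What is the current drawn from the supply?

After T1: V = 220.00 × 170/446 = 83.857 V.
After T2: V = 83.857 × 1075/2190 = 41.162 V.
I_load = 41.162/0.921 = 44.693 A, so P_out = 41.162 × 44.693 = 1839.7 W.
All ideal ⇒ P_in = P_out, so I_supply = 1839.7/220 = 8.36 A.

I_supply ≈ 8.36 A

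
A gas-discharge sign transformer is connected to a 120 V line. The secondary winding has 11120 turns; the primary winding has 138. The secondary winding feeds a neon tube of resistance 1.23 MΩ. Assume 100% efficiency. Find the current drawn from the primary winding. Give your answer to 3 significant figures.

V_s = V_p × N_s/N_p = 120 × 11120/138 = 9669.6 V.
I_s = V_s/R = 9669.6/(1.23×10^6) = 0.0078614 A.
For an ideal transformer I_p N_p = I_s N_s, so I_p = 0.0078614 × 11120/138 = 0.633 A.

I_p ≈ 0.633 A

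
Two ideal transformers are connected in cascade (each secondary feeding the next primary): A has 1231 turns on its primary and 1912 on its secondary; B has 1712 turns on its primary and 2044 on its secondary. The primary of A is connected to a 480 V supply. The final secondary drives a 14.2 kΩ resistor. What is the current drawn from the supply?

I_supply ≈ 0.116 A

After A: V = 480.00 × 1912/1231 = 745.54 V.
After B: V = 745.54 × 2044/1712 = 890.12 V.
I_load = 890.12/14200 = 0.062684 A, so P_out = 890.12 × 0.062684 = 55.797 W.
All ideal ⇒ P_in = P_out, so I_supply = 55.797/480 = 0.116 A.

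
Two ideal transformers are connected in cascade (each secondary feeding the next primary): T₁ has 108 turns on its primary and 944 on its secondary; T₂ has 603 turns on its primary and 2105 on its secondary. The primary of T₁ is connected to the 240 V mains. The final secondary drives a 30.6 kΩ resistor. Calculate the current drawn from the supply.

After T₁: V = 240.00 × 944/108 = 2097.8 V.
After T₂: V = 2097.8 × 2105/603 = 7323.1 V.
I_load = 7323.1/30600 = 0.23932 A, so P_out = 7323.1 × 0.23932 = 1752.5 W.
All ideal ⇒ P_in = P_out, so I_supply = 1752.5/240 = 7.30 A.

I_supply ≈ 7.30 A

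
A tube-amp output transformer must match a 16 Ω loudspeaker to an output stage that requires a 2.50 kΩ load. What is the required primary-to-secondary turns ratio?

Z_p/Z_s = (N_p/N_s)², so N_p/N_s = √(2500/16) = √156 = 12.5.

N_p/N_s ≈ 12.5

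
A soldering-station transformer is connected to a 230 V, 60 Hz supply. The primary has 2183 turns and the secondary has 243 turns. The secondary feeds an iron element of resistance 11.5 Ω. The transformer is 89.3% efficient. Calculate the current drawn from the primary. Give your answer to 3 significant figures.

V_s = 230 × 243/2183 = 25.602 V.
I_s = V_s/R = 25.602/11.5 = 2.2263 A.
P_out = V_s I_s = 25.602 × 2.2263 = 56.998 W.
P_in = P_out/η = 56.998/0.893 = 63.828 W.
I_p = P_in/V_p = 63.828/230 = 0.278 A.

I_p ≈ 0.278 A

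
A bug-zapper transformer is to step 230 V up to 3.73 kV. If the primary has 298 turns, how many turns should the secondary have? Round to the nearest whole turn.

N_s = 4833 turns

N_s/N_p = V_s/V_p, so N_s = 298 × 3730/230 = 4832.8 ≈ 4833 turns.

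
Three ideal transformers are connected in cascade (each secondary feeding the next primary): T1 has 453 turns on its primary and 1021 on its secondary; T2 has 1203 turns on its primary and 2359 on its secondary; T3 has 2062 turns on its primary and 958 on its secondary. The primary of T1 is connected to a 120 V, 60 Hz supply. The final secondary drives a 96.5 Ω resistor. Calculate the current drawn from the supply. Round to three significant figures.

I_supply ≈ 5.24 A

After T1: V = 120.00 × 1021/453 = 270.46 V.
After T2: V = 270.46 × 2359/1203 = 530.36 V.
After T3: V = 530.36 × 958/2062 = 246.40 V.
I_load = 246.40/96.5 = 2.5534 A, so P_out = 246.40 × 2.5534 = 629.17 W.
All ideal ⇒ P_in = P_out, so I_supply = 629.17/120 = 5.24 A.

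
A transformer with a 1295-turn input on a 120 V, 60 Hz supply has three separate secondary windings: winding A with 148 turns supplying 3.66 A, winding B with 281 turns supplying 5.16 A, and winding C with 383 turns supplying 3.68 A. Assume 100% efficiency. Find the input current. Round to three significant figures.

V_A = 120 × 148/1295 = 13.714 V; V_B = 120 × 281/1295 = 26.039 V; V_C = 120 × 383/1295 = 35.490 V.
P_out = V_A I_A + V_B I_B + V_C I_C = 13.714×3.66 + 26.039×5.16 + 35.490×3.68 = 50.194 + 134.36 + 130.60 = 315.16 W.
Ideal ⇒ P_in = P_out, so I_in = P_out/V_in = 315.16/120 = 2.63 A.

I_in ≈ 2.63 A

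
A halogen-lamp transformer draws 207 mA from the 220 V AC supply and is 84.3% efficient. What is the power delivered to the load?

P_out ≈ 38.4 W

P_in = V_p I_p = 220 × 0.207 = 45.540 W.
P_out = η P_in = 0.843 × 45.540 = 38.4 W.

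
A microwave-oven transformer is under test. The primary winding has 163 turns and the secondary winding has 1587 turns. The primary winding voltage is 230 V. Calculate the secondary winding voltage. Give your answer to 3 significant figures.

V_s/V_p = N_s/N_p, so V_s = 230 × 1587/163 = 2240 V.

V_s ≈ 2240 V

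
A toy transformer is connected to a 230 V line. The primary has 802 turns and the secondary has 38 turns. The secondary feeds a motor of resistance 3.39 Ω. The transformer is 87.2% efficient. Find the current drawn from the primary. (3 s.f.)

I_p ≈ 0.175 A

V_s = 230 × 38/802 = 10.898 V.
I_s = V_s/R = 10.898/3.39 = 3.2147 A.
P_out = V_s I_s = 10.898 × 3.2147 = 35.033 W.
P_in = P_out/η = 35.033/0.872 = 40.175 W.
I_p = P_in/V_p = 40.175/230 = 0.175 A.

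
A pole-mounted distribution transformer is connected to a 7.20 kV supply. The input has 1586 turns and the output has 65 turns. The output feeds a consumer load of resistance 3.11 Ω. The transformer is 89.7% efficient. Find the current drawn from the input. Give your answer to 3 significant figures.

I_in ≈ 4.34 A

V_out = 7200 × 65/1586 = 295.08 V.
I_out = V_out/R = 295.08/3.11 = 94.882 A.
P_out = V_out I_out = 295.08 × 94.882 = 27998 W.
P_in = P_out/η = 27998/0.897 = 31213 W.
I_in = P_in/V_in = 31213/7200 = 4.34 A.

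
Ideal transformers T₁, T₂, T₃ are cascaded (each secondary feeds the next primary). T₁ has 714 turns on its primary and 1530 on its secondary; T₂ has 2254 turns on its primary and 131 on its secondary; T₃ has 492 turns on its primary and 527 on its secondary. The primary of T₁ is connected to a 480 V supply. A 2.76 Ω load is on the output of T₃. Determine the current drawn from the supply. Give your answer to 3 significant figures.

Secondary of T₁: V = 480.00 × 1530/714 = 1028.6 V.
Secondary of T₂: V = 1028.6 × 131/2254 = 59.779 V.
Secondary of T₃: V = 59.779 × 527/492 = 64.032 V.
I_load = 64.032/2.76 = 23.200 A, so P_out = 64.032 × 23.200 = 1485.5 W.
All ideal ⇒ P_in = P_out, so I_supply = 1485.5/480 = 3.09 A.

I_supply ≈ 3.09 A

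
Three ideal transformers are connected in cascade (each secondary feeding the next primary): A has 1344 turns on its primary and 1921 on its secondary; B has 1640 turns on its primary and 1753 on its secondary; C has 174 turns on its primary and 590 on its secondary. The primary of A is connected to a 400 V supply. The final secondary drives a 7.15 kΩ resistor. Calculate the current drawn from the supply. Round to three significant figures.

Secondary of A: V = 400.00 × 1921/1344 = 571.73 V.
Secondary of B: V = 571.73 × 1753/1640 = 611.12 V.
Secondary of C: V = 611.12 × 590/174 = 2072.2 V.
I_load = 2072.2/7150 = 0.28982 A, so P_out = 2072.2 × 0.28982 = 600.55 W.
All ideal ⇒ P_in = P_out, so I_supply = 600.55/400 = 1.50 A.

I_supply ≈ 1.50 A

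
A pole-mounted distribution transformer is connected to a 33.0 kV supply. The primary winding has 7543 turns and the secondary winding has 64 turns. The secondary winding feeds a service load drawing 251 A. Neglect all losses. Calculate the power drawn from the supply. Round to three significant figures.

P ≈ 70300 W

I_p = I_s × N_s/N_p = 251 × 64/7543 = 2.1297 A.
P = V_p I_p = 33000 × 2.1297 = 70300 W.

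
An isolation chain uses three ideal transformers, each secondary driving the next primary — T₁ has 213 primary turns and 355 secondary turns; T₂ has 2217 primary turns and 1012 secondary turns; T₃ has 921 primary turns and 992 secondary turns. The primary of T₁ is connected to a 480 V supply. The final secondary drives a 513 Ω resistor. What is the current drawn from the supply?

I_supply ≈ 0.628 A

After T₁: V = 480.00 × 355/213 = 800.00 V.
After T₂: V = 800.00 × 1012/2217 = 365.18 V.
After T₃: V = 365.18 × 992/921 = 393.33 V.
I_load = 393.33/513 = 0.76672 A, so P_out = 393.33 × 0.76672 = 301.58 W.
All ideal ⇒ P_in = P_out, so I_supply = 301.58/480 = 0.628 A.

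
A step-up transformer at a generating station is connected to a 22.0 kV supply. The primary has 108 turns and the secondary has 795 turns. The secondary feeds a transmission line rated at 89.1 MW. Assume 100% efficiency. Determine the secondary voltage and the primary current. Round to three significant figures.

V_s = V_p × N_s/N_p = 22000 × 795/108 = 161940 V.
I_s = P/V_s = 8.91×10^7/161940 = 550.19 A.
I_p = I_s × N_s/N_p = 550.19 × 795/108 = 4050 A.

V_s ≈ 162000 V, I_p ≈ 4050 A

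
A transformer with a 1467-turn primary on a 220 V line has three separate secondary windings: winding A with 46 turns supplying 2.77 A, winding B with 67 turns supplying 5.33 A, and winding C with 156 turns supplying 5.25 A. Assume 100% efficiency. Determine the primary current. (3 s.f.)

I_p ≈ 0.889 A

V_A = 220 × 46/1467 = 6.8984 V; V_B = 220 × 67/1467 = 10.048 V; V_C = 220 × 156/1467 = 23.395 V.
P_out = V_A I_A + V_B I_B + V_C I_C = 6.8984×2.77 + 10.048×5.33 + 23.395×5.25 = 19.109 + 53.554 + 122.82 = 195.49 W.
Ideal ⇒ P_in = P_out, so I_p = P_out/V_p = 195.49/220 = 0.889 A.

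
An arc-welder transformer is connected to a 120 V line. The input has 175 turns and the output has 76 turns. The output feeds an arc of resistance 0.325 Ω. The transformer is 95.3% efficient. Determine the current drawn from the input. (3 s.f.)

V_out = 120 × 76/175 = 52.114 V.
I_out = V_out/R = 52.114/0.325 = 160.35 A.
P_out = V_out I_out = 52.114 × 160.35 = 8356.6 W.
P_in = P_out/η = 8356.6/0.953 = 8768.7 W.
I_in = P_in/V_in = 8768.7/120 = 73.1 A.

I_in ≈ 73.1 A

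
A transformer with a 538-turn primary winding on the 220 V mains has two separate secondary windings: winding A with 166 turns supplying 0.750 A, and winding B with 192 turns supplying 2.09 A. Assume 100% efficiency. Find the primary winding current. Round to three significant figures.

V_A = 220 × 166/538 = 67.881 V; V_B = 220 × 192/538 = 78.513 V.
P_out = V_A I_A + V_B I_B = 67.881×0.750 + 78.513×2.09 = 50.911 + 164.09 = 215.00 W.
Ideal ⇒ P_in = P_out, so I_p = P_out/V_p = 215.00/220 = 0.977 A.

I_p ≈ 0.977 A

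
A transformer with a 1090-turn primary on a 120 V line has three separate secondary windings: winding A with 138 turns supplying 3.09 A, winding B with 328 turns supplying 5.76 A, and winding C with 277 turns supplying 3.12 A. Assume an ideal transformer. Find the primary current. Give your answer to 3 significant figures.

V_A = 120 × 138/1090 = 15.193 V; V_B = 120 × 328/1090 = 36.110 V; V_C = 120 × 277/1090 = 30.495 V.
P_out = V_A I_A + V_B I_B + V_C I_C = 15.193×3.09 + 36.110×5.76 + 30.495×3.12 = 46.945 + 207.99 + 95.146 = 350.09 W.
Ideal ⇒ P_in = P_out, so I_p = P_out/V_p = 350.09/120 = 2.92 A.

I_p ≈ 2.92 A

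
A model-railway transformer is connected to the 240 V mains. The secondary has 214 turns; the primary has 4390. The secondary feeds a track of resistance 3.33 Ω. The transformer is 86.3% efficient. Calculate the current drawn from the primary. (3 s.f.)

I_p ≈ 0.198 A

V_s = 240 × 214/4390 = 11.699 V.
I_s = V_s/R = 11.699/3.33 = 3.5133 A.
P_out = V_s I_s = 11.699 × 3.5133 = 41.103 W.
P_in = P_out/η = 41.103/0.863 = 47.628 W.
I_p = P_in/V_p = 47.628/240 = 0.198 A.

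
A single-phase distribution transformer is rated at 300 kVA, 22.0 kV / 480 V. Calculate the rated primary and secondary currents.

I_p = S/V_p = 300000/22000 = 13.6 A.
I_s = S/V_s = 300000/480 = 625 A.

I_p ≈ 13.6 A, I_s ≈ 625 A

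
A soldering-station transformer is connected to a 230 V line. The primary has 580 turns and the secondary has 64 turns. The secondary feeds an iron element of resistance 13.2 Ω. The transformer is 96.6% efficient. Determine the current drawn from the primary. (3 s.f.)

V_s = 230 × 64/580 = 25.379 V.
I_s = V_s/R = 25.379/13.2 = 1.9227 A.
P_out = V_s I_s = 25.379 × 1.9227 = 48.796 W.
P_in = P_out/η = 48.796/0.966 = 50.514 W.
I_p = P_in/V_p = 50.514/230 = 0.220 A.

I_p ≈ 0.220 A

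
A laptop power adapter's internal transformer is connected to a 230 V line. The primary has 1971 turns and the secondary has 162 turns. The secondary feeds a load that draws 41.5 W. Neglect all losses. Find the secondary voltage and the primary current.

V_s ≈ 18.9 V, I_p ≈ 0.180 A

V_s = V_p × N_s/N_p = 230 × 162/1971 = 18.904 V.
I_s = P/V_s = 41.5/18.904 = 2.1953 A.
I_p = I_s × N_s/N_p = 2.1953 × 162/1971 = 0.180 A.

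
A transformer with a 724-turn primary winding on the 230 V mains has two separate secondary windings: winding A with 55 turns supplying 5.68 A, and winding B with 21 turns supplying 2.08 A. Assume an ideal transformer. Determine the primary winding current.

V_A = 230 × 55/724 = 17.472 V; V_B = 230 × 21/724 = 6.6713 V.
P_out = V_A I_A + V_B I_B = 17.472×5.68 + 6.6713×2.08 = 99.243 + 13.876 = 113.12 W.
Ideal ⇒ P_in = P_out, so I_p = P_out/V_p = 113.12/230 = 0.492 A.

I_p ≈ 0.492 A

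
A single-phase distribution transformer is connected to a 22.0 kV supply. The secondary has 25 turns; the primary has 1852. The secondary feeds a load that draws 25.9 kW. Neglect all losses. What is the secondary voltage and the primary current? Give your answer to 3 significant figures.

V_s = V_p × N_s/N_p = 22000 × 25/1852 = 296.98 V.
I_s = P/V_s = 25900/296.98 = 87.212 A.
I_p = I_s × N_s/N_p = 87.212 × 25/1852 = 1.18 A.

V_s ≈ 297 V, I_p ≈ 1.18 A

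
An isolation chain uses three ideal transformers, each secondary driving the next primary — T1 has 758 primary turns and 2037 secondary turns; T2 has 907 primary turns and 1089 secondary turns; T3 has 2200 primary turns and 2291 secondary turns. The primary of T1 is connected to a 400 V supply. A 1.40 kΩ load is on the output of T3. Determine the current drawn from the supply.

Secondary of T1: V = 400.00 × 2037/758 = 1074.9 V.
Secondary of T2: V = 1074.9 × 1089/907 = 1290.6 V.
Secondary of T3: V = 1290.6 × 2291/2200 = 1344.0 V.
I_load = 1344.0/1400 = 0.96001 A, so P_out = 1344.0 × 0.96001 = 1290.3 W.
All ideal ⇒ P_in = P_out, so I_supply = 1290.3/400 = 3.23 A.

I_supply ≈ 3.23 A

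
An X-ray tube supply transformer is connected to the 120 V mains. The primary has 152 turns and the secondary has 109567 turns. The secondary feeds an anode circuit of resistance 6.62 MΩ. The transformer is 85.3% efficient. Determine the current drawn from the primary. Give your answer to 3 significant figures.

I_p ≈ 11.0 A

V_s = 120 × 109567/152 = 86500 V.
I_s = V_s/R = 86500/(6.62×10^6) = 0.013067 A.
P_out = V_s I_s = 86500 × 0.013067 = 1130.3 W.
P_in = P_out/η = 1130.3/0.853 = 1325.0 W.
I_p = P_in/V_p = 1325.0/120 = 11.0 A.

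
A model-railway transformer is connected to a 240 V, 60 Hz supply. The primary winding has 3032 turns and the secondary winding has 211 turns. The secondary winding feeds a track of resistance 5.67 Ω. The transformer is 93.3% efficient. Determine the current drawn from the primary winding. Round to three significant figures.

V_s = 240 × 211/3032 = 16.702 V.
I_s = V_s/R = 16.702/5.67 = 2.9457 A.
P_out = V_s I_s = 16.702 × 2.9457 = 49.198 W.
P_in = P_out/η = 49.198/0.933 = 52.731 W.
I_p = P_in/V_p = 52.731/240 = 0.220 A.

I_p ≈ 0.220 A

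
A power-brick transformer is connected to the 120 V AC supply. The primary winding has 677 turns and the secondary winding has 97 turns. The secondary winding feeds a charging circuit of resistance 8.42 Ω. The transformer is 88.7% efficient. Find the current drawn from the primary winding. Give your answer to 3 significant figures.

I_p ≈ 0.330 A

V_s = 120 × 97/677 = 17.194 V.
I_s = V_s/R = 17.194/8.42 = 2.0420 A.
P_out = V_s I_s = 17.194 × 2.0420 = 35.109 W.
P_in = P_out/η = 35.109/0.887 = 39.582 W.
I_p = P_in/V_p = 39.582/120 = 0.330 A.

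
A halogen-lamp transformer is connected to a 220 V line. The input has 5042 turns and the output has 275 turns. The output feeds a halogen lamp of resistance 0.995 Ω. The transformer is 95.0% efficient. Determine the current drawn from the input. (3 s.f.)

V_out = 220 × 275/5042 = 11.999 V.
I_out = V_out/R = 11.999/0.995 = 12.060 A.
P_out = V_out I_out = 11.999 × 12.060 = 144.70 W.
P_in = P_out/η = 144.70/0.950 = 152.32 W.
I_in = P_in/V_in = 152.32/220 = 0.692 A.

I_in ≈ 0.692 A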